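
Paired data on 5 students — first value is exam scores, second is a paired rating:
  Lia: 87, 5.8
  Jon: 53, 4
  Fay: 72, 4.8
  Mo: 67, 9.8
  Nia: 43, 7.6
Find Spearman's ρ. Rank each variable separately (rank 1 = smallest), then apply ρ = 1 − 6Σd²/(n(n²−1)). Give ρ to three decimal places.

Ranks of variable 1: 5, 2, 4, 3, 1
Ranks of variable 2: 3, 1, 2, 5, 4
d = r₁ − r₂: 2, 1, 2, -2, -3
d²: 4, 1, 4, 4, 9; Σd² = 22
ρ = 1 − 6·22/(5·24) = 1 − 132/120 = -0.100

-0.100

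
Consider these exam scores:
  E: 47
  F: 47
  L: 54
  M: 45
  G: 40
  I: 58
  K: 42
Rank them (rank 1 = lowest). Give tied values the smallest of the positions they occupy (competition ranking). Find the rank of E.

Sorted (ascending): 40, 42, 45, 47, 47, 54, 58
The 2 values of 47 occupy positions 4–5 → each gets rank 4.
E has value 47 → rank 4.

4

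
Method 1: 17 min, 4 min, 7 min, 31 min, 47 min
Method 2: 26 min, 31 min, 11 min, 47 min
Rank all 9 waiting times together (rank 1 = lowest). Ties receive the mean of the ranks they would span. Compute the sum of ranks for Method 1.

Sorted (ascending): 4, 7, 11, 17, 26, 31, 31, 47, 47
The 2 values of 31 occupy positions 6–7 → average rank (6+7)/2 = 6.5.
The 2 values of 47 occupy positions 8–9 → average rank (8+9)/2 = 8.5.
Method 1 values → pooled ranks: 17→4, 4→1, 7→2, 31→6.5, 47→8.5
Rank sum = 4 + 1 + 2 + 6.5 + 8.5 = 22

22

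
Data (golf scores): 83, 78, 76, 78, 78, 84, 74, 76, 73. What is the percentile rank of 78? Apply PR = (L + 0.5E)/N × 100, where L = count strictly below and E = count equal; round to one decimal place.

61.1

N = 9.
Strictly below 78: 4. Equal to 78: 3.
PR = (4 + 0.5·3)/9 × 100 = 61.1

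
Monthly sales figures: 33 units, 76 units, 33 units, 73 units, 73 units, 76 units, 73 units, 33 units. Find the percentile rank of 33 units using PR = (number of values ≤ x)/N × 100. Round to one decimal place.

37.5

N = 8.
Strictly below 33: 0. Equal to 33: 3.
PR = 3/8 × 100 = 37.5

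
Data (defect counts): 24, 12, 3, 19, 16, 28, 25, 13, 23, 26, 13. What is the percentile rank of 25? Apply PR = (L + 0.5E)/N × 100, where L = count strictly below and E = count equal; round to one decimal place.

N = 11.
Strictly below 25: 8. Equal to 25: 1.
PR = (8 + 0.5·1)/11 × 100 = 77.3

77.3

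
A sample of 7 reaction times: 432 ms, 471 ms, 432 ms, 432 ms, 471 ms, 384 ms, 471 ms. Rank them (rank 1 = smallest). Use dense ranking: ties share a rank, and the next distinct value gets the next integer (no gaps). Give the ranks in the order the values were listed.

2, 3, 2, 2, 3, 1, 3

Sorted (ascending): 384, 432, 432, 432, 471, 471, 471
The 3 values of 432 share dense rank 2.
The 3 values of 471 share dense rank 3.
Remaining distinct values take the next consecutive integers.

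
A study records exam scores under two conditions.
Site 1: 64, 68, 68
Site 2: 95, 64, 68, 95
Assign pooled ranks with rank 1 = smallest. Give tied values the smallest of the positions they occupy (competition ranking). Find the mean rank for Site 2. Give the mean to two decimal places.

Sorted (ascending): 64, 64, 68, 68, 68, 95, 95
The 2 values of 64 occupy positions 1–2 → each gets rank 1.
The 3 values of 68 occupy positions 3–5 → each gets rank 3.
The 2 values of 95 occupy positions 6–7 → each gets rank 6.
Site 2 values → pooled ranks: 95→6, 64→1, 68→3, 95→6
Mean rank = (6 + 1 + 3 + 6) / 4 = 4.00

4.00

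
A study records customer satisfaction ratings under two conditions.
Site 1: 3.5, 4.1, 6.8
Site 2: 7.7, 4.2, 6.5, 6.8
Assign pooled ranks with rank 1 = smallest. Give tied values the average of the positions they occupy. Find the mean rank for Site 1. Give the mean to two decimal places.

2.83

Sorted (ascending): 3.5, 4.1, 4.2, 6.5, 6.8, 6.8, 7.7
The 2 values of 6.8 occupy positions 5–6 → average rank (5+6)/2 = 5.5.
Site 1 values → pooled ranks: 3.5→1, 4.1→2, 6.8→5.5
Mean rank = (1 + 2 + 5.5) / 3 = 2.83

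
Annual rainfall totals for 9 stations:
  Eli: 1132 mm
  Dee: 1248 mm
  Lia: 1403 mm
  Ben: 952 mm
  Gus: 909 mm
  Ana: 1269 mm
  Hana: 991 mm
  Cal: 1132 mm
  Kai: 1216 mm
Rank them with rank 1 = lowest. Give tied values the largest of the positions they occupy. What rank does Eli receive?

5

Sorted (ascending): 909, 952, 991, 1132, 1132, 1216, 1248, 1269, 1403
The 2 values of 1132 occupy positions 4–5 → each gets rank 5.
Eli has value 1132 mm → rank 5.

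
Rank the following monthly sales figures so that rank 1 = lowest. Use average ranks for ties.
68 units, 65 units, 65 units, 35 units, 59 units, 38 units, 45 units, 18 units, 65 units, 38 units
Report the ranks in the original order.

10, 8, 8, 2, 6, 3.5, 5, 1, 8, 3.5

Sorted (ascending): 18, 35, 38, 38, 45, 59, 65, 65, 65, 68
The 2 values of 38 occupy positions 3–4 → average rank (3+4)/2 = 3.5.
The 3 values of 65 occupy positions 7–9 → average rank 8.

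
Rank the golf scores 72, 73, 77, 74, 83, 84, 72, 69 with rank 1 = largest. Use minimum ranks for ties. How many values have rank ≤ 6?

Sorted (descending): 84, 83, 77, 74, 73, 72, 72, 69
The 2 values of 72 occupy positions 6–7 → each gets rank 6.
Ranks ≤ 6: {1, 2, 3, 4, 5, 6, 6} → 7 values.

7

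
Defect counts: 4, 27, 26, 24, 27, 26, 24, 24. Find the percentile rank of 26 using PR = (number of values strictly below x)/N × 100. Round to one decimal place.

N = 8.
Strictly below 26: 4. Equal to 26: 2.
PR = 4/8 × 100 = 50.0

50.0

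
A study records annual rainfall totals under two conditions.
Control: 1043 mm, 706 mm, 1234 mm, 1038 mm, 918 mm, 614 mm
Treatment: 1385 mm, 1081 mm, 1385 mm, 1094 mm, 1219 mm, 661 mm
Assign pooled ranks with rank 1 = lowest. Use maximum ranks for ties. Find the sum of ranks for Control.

29

Sorted (ascending): 614, 661, 706, 918, 1038, 1043, 1081, 1094, 1219, 1234, 1385, 1385
The 2 values of 1385 occupy positions 11–12 → each gets rank 12.
Control values → pooled ranks: 1043→6, 706→3, 1234→10, 1038→5, 918→4, 614→1
Rank sum = 6 + 3 + 10 + 5 + 4 + 1 = 29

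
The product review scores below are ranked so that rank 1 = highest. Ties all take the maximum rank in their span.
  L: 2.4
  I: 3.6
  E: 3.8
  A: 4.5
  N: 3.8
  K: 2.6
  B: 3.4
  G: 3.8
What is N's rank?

Sorted (descending): 4.5, 3.8, 3.8, 3.8, 3.6, 3.4, 2.6, 2.4
The 3 values of 3.8 occupy positions 2–4 → each gets rank 4.
N has value 3.8 → rank 4.

4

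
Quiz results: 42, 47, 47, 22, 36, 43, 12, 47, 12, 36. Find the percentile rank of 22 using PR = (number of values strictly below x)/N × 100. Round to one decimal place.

N = 10.
Strictly below 22: 2. Equal to 22: 1.
PR = 2/10 × 100 = 20.0

20.0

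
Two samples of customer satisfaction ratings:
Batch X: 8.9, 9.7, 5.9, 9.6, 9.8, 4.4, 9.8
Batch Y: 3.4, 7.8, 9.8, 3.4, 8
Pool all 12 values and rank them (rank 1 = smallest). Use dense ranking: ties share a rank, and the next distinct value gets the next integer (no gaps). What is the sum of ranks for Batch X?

Sorted (ascending): 3.4, 3.4, 4.4, 5.9, 7.8, 8, 8.9, 9.6, 9.7, 9.8, 9.8, 9.8
The 2 values of 3.4 share dense rank 1.
The 3 values of 9.8 share dense rank 9.
Remaining distinct values take the next consecutive integers.
Batch X values → pooled ranks: 8.9→6, 9.7→8, 5.9→3, 9.6→7, 9.8→9, 4.4→2, 9.8→9
Rank sum = 6 + 8 + 3 + 7 + 9 + 2 + 9 = 44

44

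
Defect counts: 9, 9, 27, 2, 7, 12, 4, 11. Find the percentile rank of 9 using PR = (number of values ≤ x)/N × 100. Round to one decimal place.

N = 8.
Strictly below 9: 3. Equal to 9: 2.
PR = 5/8 × 100 = 62.5

62.5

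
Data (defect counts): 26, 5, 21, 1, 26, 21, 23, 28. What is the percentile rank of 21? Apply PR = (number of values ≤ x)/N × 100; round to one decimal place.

50.0

N = 8.
Strictly below 21: 2. Equal to 21: 2.
PR = 4/8 × 100 = 50.0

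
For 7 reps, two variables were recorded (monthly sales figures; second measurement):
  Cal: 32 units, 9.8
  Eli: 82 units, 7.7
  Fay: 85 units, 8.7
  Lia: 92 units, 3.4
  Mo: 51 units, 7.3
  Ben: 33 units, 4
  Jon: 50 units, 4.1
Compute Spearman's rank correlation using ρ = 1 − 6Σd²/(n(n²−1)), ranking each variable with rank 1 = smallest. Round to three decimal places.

Ranks of variable 1: 1, 5, 6, 7, 4, 2, 3
Ranks of variable 2: 7, 5, 6, 1, 4, 2, 3
d = r₁ − r₂: -6, 0, 0, 6, 0, 0, 0
d²: 36, 0, 0, 36, 0, 0, 0; Σd² = 72
ρ = 1 − 6·72/(7·48) = 1 − 432/336 = -0.286

-0.286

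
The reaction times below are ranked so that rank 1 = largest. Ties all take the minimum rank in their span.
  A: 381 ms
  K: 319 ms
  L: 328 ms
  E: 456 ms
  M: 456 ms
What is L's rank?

4

Sorted (descending): 456, 456, 381, 328, 319
The 2 values of 456 occupy positions 1–2 → each gets rank 1.
L has value 328 ms → rank 4.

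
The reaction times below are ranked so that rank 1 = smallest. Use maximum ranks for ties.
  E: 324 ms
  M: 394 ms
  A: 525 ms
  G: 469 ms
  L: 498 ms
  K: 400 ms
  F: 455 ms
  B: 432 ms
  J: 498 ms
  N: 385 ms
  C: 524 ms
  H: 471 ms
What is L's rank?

10

Sorted (ascending): 324, 385, 394, 400, 432, 455, 469, 471, 498, 498, 524, 525
The 2 values of 498 occupy positions 9–10 → each gets rank 10.
L has value 498 ms → rank 10.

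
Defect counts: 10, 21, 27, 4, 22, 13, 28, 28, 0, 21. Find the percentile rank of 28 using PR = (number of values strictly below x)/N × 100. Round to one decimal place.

N = 10.
Strictly below 28: 8. Equal to 28: 2.
PR = 8/10 × 100 = 80.0

80.0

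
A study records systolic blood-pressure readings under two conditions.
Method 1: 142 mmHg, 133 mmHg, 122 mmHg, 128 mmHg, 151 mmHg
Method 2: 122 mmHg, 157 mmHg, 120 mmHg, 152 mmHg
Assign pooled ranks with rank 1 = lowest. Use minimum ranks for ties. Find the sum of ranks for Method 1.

Sorted (ascending): 120, 122, 122, 128, 133, 142, 151, 152, 157
The 2 values of 122 occupy positions 2–3 → each gets rank 2.
Method 1 values → pooled ranks: 142→6, 133→5, 122→2, 128→4, 151→7
Rank sum = 6 + 5 + 2 + 4 + 7 = 24

24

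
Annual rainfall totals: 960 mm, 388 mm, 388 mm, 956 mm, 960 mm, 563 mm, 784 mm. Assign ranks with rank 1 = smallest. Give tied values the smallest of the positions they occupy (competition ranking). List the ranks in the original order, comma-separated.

6, 1, 1, 5, 6, 3, 4

Sorted (ascending): 388, 388, 563, 784, 956, 960, 960
The 2 values of 388 occupy positions 1–2 → each gets rank 1.
The 2 values of 960 occupy positions 6–7 → each gets rank 6.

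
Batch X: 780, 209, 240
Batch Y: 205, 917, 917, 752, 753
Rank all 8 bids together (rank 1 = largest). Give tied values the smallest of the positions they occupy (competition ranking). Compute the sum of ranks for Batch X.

16

Sorted (descending): 917, 917, 780, 753, 752, 240, 209, 205
The 2 values of 917 occupy positions 1–2 → each gets rank 1.
Batch X values → pooled ranks: 780→3, 209→7, 240→6
Rank sum = 3 + 7 + 6 = 16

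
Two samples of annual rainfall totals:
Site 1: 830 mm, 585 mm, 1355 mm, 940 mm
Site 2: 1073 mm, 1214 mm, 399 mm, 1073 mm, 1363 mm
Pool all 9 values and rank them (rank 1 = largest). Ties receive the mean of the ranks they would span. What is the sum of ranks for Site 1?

23

Sorted (descending): 1363, 1355, 1214, 1073, 1073, 940, 830, 585, 399
The 2 values of 1073 occupy positions 4–5 → average rank (4+5)/2 = 4.5.
Site 1 values → pooled ranks: 830→7, 585→8, 1355→2, 940→6
Rank sum = 7 + 8 + 2 + 6 = 23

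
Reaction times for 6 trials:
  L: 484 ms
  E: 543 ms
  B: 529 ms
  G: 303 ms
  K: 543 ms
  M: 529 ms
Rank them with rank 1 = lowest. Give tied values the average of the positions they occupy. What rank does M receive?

3.5

Sorted (ascending): 303, 484, 529, 529, 543, 543
The 2 values of 529 occupy positions 3–4 → average rank (3+4)/2 = 3.5.
The 2 values of 543 occupy positions 5–6 → average rank (5+6)/2 = 5.5.
M has value 529 ms → rank 3.5.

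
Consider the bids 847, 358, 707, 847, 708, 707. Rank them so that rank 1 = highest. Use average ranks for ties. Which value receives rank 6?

358

Sorted (descending): 847, 847, 708, 707, 707, 358
The 2 values of 847 occupy positions 1–2 → average rank (1+2)/2 = 1.5.
The 2 values of 707 occupy positions 4–5 → average rank (4+5)/2 = 4.5.
Rank 6 → value 358.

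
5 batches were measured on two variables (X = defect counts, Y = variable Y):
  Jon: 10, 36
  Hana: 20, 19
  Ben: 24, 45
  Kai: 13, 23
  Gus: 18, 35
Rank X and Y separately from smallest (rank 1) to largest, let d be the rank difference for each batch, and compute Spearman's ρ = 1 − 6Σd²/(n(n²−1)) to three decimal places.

Ranks of variable 1: 1, 4, 5, 2, 3
Ranks of variable 2: 4, 1, 5, 2, 3
d = r₁ − r₂: -3, 3, 0, 0, 0
d²: 9, 9, 0, 0, 0; Σd² = 18
ρ = 1 − 6·18/(5·24) = 1 − 108/120 = 0.100

0.100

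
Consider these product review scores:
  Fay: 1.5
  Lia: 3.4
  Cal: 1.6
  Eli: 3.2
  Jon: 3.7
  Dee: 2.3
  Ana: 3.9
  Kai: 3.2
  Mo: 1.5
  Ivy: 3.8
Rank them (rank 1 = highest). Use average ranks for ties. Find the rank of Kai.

Sorted (descending): 3.9, 3.8, 3.7, 3.4, 3.2, 3.2, 2.3, 1.6, 1.5, 1.5
The 2 values of 3.2 occupy positions 5–6 → average rank (5+6)/2 = 5.5.
The 2 values of 1.5 occupy positions 9–10 → average rank (9+10)/2 = 9.5.
Kai has value 3.2 → rank 5.5.

5.5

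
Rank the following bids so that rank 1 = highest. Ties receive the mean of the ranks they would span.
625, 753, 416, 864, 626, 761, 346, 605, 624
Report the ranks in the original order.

Sorted (descending): 864, 761, 753, 626, 625, 624, 605, 416, 346
No ties — each value takes its position as its rank.

5, 3, 8, 1, 4, 2, 9, 7, 6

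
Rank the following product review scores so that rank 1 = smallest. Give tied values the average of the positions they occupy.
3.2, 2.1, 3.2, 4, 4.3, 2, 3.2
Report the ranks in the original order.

4, 2, 4, 6, 7, 1, 4

Sorted (ascending): 2, 2.1, 3.2, 3.2, 3.2, 4, 4.3
The 3 values of 3.2 occupy positions 3–5 → average rank 4.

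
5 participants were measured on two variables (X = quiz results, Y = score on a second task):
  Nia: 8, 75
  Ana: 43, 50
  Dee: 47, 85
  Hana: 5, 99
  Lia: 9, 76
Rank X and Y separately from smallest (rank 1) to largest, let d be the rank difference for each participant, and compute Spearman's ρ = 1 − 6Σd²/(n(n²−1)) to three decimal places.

Ranks of variable 1: 2, 4, 5, 1, 3
Ranks of variable 2: 2, 1, 4, 5, 3
d = r₁ − r₂: 0, 3, 1, -4, 0
d²: 0, 9, 1, 16, 0; Σd² = 26
ρ = 1 − 6·26/(5·24) = 1 − 156/120 = -0.300

-0.300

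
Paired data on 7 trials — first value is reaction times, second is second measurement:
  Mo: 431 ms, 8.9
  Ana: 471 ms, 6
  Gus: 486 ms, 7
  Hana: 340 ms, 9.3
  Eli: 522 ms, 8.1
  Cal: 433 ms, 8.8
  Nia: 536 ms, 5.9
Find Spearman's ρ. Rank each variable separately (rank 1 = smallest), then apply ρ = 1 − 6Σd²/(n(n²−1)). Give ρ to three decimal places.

-0.857

Ranks of variable 1: 2, 4, 5, 1, 6, 3, 7
Ranks of variable 2: 6, 2, 3, 7, 4, 5, 1
d = r₁ − r₂: -4, 2, 2, -6, 2, -2, 6
d²: 16, 4, 4, 36, 4, 4, 36; Σd² = 104
ρ = 1 − 6·104/(7·48) = 1 − 624/336 = -0.857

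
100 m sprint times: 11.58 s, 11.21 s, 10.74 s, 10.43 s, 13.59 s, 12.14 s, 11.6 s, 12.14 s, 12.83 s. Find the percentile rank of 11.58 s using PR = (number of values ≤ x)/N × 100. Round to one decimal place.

N = 9.
Strictly below 11.58: 3. Equal to 11.58: 1.
PR = 4/9 × 100 = 44.4

44.4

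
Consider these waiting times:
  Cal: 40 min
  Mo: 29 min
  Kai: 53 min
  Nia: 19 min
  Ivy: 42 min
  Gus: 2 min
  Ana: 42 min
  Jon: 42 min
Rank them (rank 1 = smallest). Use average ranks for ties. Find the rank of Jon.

Sorted (ascending): 2, 19, 29, 40, 42, 42, 42, 53
The 3 values of 42 occupy positions 5–7 → average rank 6.
Jon has value 42 min → rank 6.

6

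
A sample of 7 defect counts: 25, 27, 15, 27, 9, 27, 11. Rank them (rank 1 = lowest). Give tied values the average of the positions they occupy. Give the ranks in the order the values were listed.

Sorted (ascending): 9, 11, 15, 25, 27, 27, 27
The 3 values of 27 occupy positions 5–7 → average rank 6.

4, 6, 3, 6, 1, 6, 2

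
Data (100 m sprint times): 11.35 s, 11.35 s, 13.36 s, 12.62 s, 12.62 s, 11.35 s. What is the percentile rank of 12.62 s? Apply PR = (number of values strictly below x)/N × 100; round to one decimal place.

N = 6.
Strictly below 12.62: 3. Equal to 12.62: 2.
PR = 3/6 × 100 = 50.0

50.0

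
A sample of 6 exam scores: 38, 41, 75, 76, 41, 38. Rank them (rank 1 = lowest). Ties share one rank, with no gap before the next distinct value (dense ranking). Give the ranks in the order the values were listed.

1, 2, 3, 4, 2, 1

Sorted (ascending): 38, 38, 41, 41, 75, 76
The 2 values of 38 share dense rank 1.
The 2 values of 41 share dense rank 2.
Remaining distinct values take the next consecutive integers.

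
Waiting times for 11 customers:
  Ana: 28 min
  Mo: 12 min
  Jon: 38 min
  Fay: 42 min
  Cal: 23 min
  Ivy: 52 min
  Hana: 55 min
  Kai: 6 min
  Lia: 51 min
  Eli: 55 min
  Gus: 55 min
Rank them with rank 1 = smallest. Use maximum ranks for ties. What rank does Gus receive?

Sorted (ascending): 6, 12, 23, 28, 38, 42, 51, 52, 55, 55, 55
The 3 values of 55 occupy positions 9–11 → each gets rank 11.
Gus has value 55 min → rank 11.

11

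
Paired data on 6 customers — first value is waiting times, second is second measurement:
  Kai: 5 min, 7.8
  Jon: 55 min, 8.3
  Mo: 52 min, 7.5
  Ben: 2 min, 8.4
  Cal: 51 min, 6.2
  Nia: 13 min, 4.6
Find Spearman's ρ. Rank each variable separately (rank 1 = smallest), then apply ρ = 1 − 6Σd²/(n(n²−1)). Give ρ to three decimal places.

-0.200

Ranks of variable 1: 2, 6, 5, 1, 4, 3
Ranks of variable 2: 4, 5, 3, 6, 2, 1
d = r₁ − r₂: -2, 1, 2, -5, 2, 2
d²: 4, 1, 4, 25, 4, 4; Σd² = 42
ρ = 1 − 6·42/(6·35) = 1 − 252/210 = -0.200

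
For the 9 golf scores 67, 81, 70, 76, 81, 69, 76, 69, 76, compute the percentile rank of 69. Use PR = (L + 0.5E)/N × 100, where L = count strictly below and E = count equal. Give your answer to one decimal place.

N = 9.
Strictly below 69: 1. Equal to 69: 2.
PR = (1 + 0.5·2)/9 × 100 = 22.2

22.2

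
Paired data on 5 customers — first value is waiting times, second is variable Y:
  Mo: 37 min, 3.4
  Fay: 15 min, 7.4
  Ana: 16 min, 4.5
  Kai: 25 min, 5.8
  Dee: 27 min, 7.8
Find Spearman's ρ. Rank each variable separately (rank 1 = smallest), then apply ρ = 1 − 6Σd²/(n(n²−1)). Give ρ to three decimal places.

-0.300

Ranks of variable 1: 5, 1, 2, 3, 4
Ranks of variable 2: 1, 4, 2, 3, 5
d = r₁ − r₂: 4, -3, 0, 0, -1
d²: 16, 9, 0, 0, 1; Σd² = 26
ρ = 1 − 6·26/(5·24) = 1 − 156/120 = -0.300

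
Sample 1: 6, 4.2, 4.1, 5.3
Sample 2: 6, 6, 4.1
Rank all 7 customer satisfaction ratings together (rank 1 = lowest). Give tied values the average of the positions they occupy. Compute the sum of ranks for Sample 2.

13.5

Sorted (ascending): 4.1, 4.1, 4.2, 5.3, 6, 6, 6
The 2 values of 4.1 occupy positions 1–2 → average rank (1+2)/2 = 1.5.
The 3 values of 6 occupy positions 5–7 → average rank 6.
Sample 2 values → pooled ranks: 6→6, 6→6, 4.1→1.5
Rank sum = 6 + 6 + 1.5 = 13.5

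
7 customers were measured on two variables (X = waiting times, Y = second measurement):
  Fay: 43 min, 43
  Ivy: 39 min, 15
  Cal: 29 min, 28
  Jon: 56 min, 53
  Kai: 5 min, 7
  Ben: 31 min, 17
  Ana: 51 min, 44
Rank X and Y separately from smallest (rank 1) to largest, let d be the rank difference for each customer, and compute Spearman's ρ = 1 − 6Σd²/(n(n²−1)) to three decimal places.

0.857

Ranks of variable 1: 5, 4, 2, 7, 1, 3, 6
Ranks of variable 2: 5, 2, 4, 7, 1, 3, 6
d = r₁ − r₂: 0, 2, -2, 0, 0, 0, 0
d²: 0, 4, 4, 0, 0, 0, 0; Σd² = 8
ρ = 1 − 6·8/(7·48) = 1 − 48/336 = 0.857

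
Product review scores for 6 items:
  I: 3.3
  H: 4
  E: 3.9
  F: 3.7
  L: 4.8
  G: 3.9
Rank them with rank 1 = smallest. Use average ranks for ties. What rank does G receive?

3.5

Sorted (ascending): 3.3, 3.7, 3.9, 3.9, 4, 4.8
The 2 values of 3.9 occupy positions 3–4 → average rank (3+4)/2 = 3.5.
G has value 3.9 → rank 3.5.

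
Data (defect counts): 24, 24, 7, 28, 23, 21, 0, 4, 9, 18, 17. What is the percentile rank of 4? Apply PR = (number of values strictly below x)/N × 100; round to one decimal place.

9.1

N = 11.
Strictly below 4: 1. Equal to 4: 1.
PR = 1/11 × 100 = 9.1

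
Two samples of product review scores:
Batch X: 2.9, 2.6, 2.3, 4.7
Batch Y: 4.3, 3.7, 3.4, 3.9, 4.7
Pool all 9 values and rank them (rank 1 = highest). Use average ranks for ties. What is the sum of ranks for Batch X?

Sorted (descending): 4.7, 4.7, 4.3, 3.9, 3.7, 3.4, 2.9, 2.6, 2.3
The 2 values of 4.7 occupy positions 1–2 → average rank (1+2)/2 = 1.5.
Batch X values → pooled ranks: 2.9→7, 2.6→8, 2.3→9, 4.7→1.5
Rank sum = 7 + 8 + 9 + 1.5 = 25.5

25.5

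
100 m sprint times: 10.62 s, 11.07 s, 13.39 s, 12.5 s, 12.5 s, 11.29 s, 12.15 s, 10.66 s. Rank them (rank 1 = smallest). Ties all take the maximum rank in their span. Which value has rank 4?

11.29

Sorted (ascending): 10.62, 10.66, 11.07, 11.29, 12.15, 12.5, 12.5, 13.39
The 2 values of 12.5 occupy positions 6–7 → each gets rank 7.
Rank 4 → value 11.29.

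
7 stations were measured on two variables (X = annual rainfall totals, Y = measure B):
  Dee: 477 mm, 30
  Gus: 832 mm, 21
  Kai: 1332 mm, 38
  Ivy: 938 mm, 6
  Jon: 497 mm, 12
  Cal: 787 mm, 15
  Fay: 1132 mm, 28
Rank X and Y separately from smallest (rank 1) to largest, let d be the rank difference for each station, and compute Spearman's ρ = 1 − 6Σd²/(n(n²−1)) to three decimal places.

Ranks of variable 1: 1, 4, 7, 5, 2, 3, 6
Ranks of variable 2: 6, 4, 7, 1, 2, 3, 5
d = r₁ − r₂: -5, 0, 0, 4, 0, 0, 1
d²: 25, 0, 0, 16, 0, 0, 1; Σd² = 42
ρ = 1 − 6·42/(7·48) = 1 − 252/336 = 0.250

0.250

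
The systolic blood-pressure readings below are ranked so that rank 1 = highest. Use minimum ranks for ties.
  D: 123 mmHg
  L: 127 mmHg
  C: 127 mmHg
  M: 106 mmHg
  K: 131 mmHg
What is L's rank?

Sorted (descending): 131, 127, 127, 123, 106
The 2 values of 127 occupy positions 2–3 → each gets rank 2.
L has value 127 mmHg → rank 2.

2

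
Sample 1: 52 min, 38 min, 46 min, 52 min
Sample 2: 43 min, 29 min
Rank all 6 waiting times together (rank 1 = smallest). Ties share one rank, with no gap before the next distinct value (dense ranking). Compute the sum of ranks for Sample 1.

Sorted (ascending): 29, 38, 43, 46, 52, 52
The 2 values of 52 share dense rank 5.
Remaining distinct values take the next consecutive integers.
Sample 1 values → pooled ranks: 52→5, 38→2, 46→4, 52→5
Rank sum = 5 + 2 + 4 + 5 = 16

16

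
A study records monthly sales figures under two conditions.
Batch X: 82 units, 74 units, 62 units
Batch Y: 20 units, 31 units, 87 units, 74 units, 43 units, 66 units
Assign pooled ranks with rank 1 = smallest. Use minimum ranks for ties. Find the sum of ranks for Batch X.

18

Sorted (ascending): 20, 31, 43, 62, 66, 74, 74, 82, 87
The 2 values of 74 occupy positions 6–7 → each gets rank 6.
Batch X values → pooled ranks: 82→8, 74→6, 62→4
Rank sum = 8 + 6 + 4 = 18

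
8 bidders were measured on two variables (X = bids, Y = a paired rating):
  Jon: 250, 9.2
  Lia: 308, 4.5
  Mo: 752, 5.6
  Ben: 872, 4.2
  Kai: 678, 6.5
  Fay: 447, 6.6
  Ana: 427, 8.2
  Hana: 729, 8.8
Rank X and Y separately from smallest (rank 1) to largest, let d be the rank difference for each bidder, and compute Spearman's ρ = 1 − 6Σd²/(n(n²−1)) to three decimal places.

-0.500

Ranks of variable 1: 1, 2, 7, 8, 5, 4, 3, 6
Ranks of variable 2: 8, 2, 3, 1, 4, 5, 6, 7
d = r₁ − r₂: -7, 0, 4, 7, 1, -1, -3, -1
d²: 49, 0, 16, 49, 1, 1, 9, 1; Σd² = 126
ρ = 1 − 6·126/(8·63) = 1 − 756/504 = -0.500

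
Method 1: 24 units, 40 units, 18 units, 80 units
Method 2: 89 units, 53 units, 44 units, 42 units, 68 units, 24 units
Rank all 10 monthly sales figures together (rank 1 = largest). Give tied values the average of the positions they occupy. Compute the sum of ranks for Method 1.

27.5

Sorted (descending): 89, 80, 68, 53, 44, 42, 40, 24, 24, 18
The 2 values of 24 occupy positions 8–9 → average rank (8+9)/2 = 8.5.
Method 1 values → pooled ranks: 24→8.5, 40→7, 18→10, 80→2
Rank sum = 8.5 + 7 + 10 + 2 = 27.5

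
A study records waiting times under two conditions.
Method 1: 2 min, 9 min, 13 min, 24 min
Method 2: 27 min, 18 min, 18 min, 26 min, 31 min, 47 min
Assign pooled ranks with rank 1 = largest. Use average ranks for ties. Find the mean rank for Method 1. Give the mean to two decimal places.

Sorted (descending): 47, 31, 27, 26, 24, 18, 18, 13, 9, 2
The 2 values of 18 occupy positions 6–7 → average rank (6+7)/2 = 6.5.
Method 1 values → pooled ranks: 2→10, 9→9, 13→8, 24→5
Mean rank = (10 + 9 + 8 + 5) / 4 = 8.00

8.00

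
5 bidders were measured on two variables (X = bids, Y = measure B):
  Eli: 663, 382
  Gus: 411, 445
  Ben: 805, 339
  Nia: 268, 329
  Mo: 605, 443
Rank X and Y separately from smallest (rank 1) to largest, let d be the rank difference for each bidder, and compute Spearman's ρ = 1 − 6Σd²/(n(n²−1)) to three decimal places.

0.000

Ranks of variable 1: 4, 2, 5, 1, 3
Ranks of variable 2: 3, 5, 2, 1, 4
d = r₁ − r₂: 1, -3, 3, 0, -1
d²: 1, 9, 9, 0, 1; Σd² = 20
ρ = 1 − 6·20/(5·24) = 1 − 120/120 = 0.000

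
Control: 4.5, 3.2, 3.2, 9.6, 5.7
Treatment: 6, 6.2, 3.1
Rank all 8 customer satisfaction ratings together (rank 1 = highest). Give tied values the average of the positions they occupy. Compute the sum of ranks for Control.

Sorted (descending): 9.6, 6.2, 6, 5.7, 4.5, 3.2, 3.2, 3.1
The 2 values of 3.2 occupy positions 6–7 → average rank (6+7)/2 = 6.5.
Control values → pooled ranks: 4.5→5, 3.2→6.5, 3.2→6.5, 9.6→1, 5.7→4
Rank sum = 5 + 6.5 + 6.5 + 1 + 4 = 23

23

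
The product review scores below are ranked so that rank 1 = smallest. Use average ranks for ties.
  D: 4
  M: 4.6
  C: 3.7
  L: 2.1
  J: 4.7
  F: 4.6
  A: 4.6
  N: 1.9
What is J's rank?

Sorted (ascending): 1.9, 2.1, 3.7, 4, 4.6, 4.6, 4.6, 4.7
The 3 values of 4.6 occupy positions 5–7 → average rank 6.
J has value 4.7 → rank 8.

8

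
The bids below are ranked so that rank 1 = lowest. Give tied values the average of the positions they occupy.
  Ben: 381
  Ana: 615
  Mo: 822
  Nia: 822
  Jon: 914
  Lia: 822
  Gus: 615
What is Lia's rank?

Sorted (ascending): 381, 615, 615, 822, 822, 822, 914
The 2 values of 615 occupy positions 2–3 → average rank (2+3)/2 = 2.5.
The 3 values of 822 occupy positions 4–6 → average rank 5.
Lia has value 822 → rank 5.

5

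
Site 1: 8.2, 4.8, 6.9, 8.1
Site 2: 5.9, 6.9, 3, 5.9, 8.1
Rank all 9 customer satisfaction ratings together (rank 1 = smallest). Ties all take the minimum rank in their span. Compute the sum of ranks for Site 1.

Sorted (ascending): 3, 4.8, 5.9, 5.9, 6.9, 6.9, 8.1, 8.1, 8.2
The 2 values of 5.9 occupy positions 3–4 → each gets rank 3.
The 2 values of 6.9 occupy positions 5–6 → each gets rank 5.
The 2 values of 8.1 occupy positions 7–8 → each gets rank 7.
Site 1 values → pooled ranks: 8.2→9, 4.8→2, 6.9→5, 8.1→7
Rank sum = 9 + 2 + 5 + 7 = 23

23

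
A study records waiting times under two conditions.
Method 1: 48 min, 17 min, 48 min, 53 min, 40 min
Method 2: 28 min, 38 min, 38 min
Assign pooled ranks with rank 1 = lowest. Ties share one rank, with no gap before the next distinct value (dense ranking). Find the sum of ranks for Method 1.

Sorted (ascending): 17, 28, 38, 38, 40, 48, 48, 53
The 2 values of 38 share dense rank 3.
The 2 values of 48 share dense rank 5.
Remaining distinct values take the next consecutive integers.
Method 1 values → pooled ranks: 48→5, 17→1, 48→5, 53→6, 40→4
Rank sum = 5 + 1 + 5 + 6 + 4 = 21

21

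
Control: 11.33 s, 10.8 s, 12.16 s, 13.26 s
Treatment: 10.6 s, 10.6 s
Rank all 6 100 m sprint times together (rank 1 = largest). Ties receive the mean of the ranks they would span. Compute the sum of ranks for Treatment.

11

Sorted (descending): 13.26, 12.16, 11.33, 10.8, 10.6, 10.6
The 2 values of 10.6 occupy positions 5–6 → average rank (5+6)/2 = 5.5.
Treatment values → pooled ranks: 10.6→5.5, 10.6→5.5
Rank sum = 5.5 + 5.5 = 11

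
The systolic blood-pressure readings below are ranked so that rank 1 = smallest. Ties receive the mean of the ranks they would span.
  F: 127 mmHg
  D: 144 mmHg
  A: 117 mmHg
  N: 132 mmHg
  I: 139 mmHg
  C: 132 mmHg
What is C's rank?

3.5

Sorted (ascending): 117, 127, 132, 132, 139, 144
The 2 values of 132 occupy positions 3–4 → average rank (3+4)/2 = 3.5.
C has value 132 mmHg → rank 3.5.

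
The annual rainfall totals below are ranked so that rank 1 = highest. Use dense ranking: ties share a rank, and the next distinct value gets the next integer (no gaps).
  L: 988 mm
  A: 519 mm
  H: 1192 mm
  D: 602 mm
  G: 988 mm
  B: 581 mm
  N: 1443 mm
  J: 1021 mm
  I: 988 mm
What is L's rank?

4

Sorted (descending): 1443, 1192, 1021, 988, 988, 988, 602, 581, 519
The 3 values of 988 share dense rank 4.
Remaining distinct values take the next consecutive integers.
L has value 988 mm → rank 4.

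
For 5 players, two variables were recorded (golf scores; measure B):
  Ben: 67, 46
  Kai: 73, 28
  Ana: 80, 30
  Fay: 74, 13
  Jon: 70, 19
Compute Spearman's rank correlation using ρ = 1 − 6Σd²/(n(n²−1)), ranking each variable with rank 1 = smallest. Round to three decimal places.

-0.300

Ranks of variable 1: 1, 3, 5, 4, 2
Ranks of variable 2: 5, 3, 4, 1, 2
d = r₁ − r₂: -4, 0, 1, 3, 0
d²: 16, 0, 1, 9, 0; Σd² = 26
ρ = 1 − 6·26/(5·24) = 1 − 156/120 = -0.300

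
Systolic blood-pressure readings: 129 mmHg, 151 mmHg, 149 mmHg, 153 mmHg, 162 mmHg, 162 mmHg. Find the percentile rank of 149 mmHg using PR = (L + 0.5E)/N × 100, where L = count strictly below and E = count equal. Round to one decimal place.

N = 6.
Strictly below 149: 1. Equal to 149: 1.
PR = (1 + 0.5·1)/6 × 100 = 25.0

25.0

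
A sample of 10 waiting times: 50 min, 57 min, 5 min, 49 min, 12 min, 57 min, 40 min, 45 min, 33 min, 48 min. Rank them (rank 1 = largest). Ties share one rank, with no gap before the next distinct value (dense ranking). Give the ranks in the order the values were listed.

2, 1, 9, 3, 8, 1, 6, 5, 7, 4

Sorted (descending): 57, 57, 50, 49, 48, 45, 40, 33, 12, 5
The 2 values of 57 share dense rank 1.
Remaining distinct values take the next consecutive integers.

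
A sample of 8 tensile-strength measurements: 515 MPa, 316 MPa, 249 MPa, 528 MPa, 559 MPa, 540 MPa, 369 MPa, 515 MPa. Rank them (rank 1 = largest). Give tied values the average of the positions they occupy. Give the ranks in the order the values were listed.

4.5, 7, 8, 3, 1, 2, 6, 4.5

Sorted (descending): 559, 540, 528, 515, 515, 369, 316, 249
The 2 values of 515 occupy positions 4–5 → average rank (4+5)/2 = 4.5.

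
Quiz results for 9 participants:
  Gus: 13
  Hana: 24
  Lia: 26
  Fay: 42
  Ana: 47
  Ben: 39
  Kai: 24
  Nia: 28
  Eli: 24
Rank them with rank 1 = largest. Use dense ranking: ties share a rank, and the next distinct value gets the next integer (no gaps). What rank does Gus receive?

7

Sorted (descending): 47, 42, 39, 28, 26, 24, 24, 24, 13
The 3 values of 24 share dense rank 6.
Remaining distinct values take the next consecutive integers.
Gus has value 13 → rank 7.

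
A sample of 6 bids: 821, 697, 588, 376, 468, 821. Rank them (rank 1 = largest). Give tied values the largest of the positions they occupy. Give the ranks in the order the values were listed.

2, 3, 4, 6, 5, 2

Sorted (descending): 821, 821, 697, 588, 468, 376
The 2 values of 821 occupy positions 1–2 → each gets rank 2.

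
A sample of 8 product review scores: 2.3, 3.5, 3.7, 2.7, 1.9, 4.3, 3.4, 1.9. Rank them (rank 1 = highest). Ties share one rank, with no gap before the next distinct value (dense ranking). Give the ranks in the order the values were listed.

6, 3, 2, 5, 7, 1, 4, 7

Sorted (descending): 4.3, 3.7, 3.5, 3.4, 2.7, 2.3, 1.9, 1.9
The 2 values of 1.9 share dense rank 7.
Remaining distinct values take the next consecutive integers.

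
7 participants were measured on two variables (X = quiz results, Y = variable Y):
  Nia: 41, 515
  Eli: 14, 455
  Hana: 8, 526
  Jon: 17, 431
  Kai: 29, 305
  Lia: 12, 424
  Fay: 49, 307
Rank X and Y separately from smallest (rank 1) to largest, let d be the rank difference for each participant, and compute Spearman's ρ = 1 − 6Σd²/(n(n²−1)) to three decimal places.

-0.464

Ranks of variable 1: 6, 3, 1, 4, 5, 2, 7
Ranks of variable 2: 6, 5, 7, 4, 1, 3, 2
d = r₁ − r₂: 0, -2, -6, 0, 4, -1, 5
d²: 0, 4, 36, 0, 16, 1, 25; Σd² = 82
ρ = 1 − 6·82/(7·48) = 1 − 492/336 = -0.464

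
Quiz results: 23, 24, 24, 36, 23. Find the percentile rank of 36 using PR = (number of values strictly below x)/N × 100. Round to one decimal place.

80.0

N = 5.
Strictly below 36: 4. Equal to 36: 1.
PR = 4/5 × 100 = 80.0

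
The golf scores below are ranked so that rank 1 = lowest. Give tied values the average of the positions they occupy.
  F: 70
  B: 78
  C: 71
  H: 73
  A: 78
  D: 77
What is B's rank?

5.5

Sorted (ascending): 70, 71, 73, 77, 78, 78
The 2 values of 78 occupy positions 5–6 → average rank (5+6)/2 = 5.5.
B has value 78 → rank 5.5.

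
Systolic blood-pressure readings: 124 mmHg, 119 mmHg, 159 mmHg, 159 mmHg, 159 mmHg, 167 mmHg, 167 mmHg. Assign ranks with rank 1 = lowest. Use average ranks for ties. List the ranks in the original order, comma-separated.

Sorted (ascending): 119, 124, 159, 159, 159, 167, 167
The 3 values of 159 occupy positions 3–5 → average rank 4.
The 2 values of 167 occupy positions 6–7 → average rank (6+7)/2 = 6.5.

2, 1, 4, 4, 4, 6.5, 6.5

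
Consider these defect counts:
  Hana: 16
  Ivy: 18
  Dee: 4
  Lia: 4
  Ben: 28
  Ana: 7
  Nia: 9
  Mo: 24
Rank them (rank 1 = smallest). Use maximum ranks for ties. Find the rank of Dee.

2

Sorted (ascending): 4, 4, 7, 9, 16, 18, 24, 28
The 2 values of 4 occupy positions 1–2 → each gets rank 2.
Dee has value 4 → rank 2.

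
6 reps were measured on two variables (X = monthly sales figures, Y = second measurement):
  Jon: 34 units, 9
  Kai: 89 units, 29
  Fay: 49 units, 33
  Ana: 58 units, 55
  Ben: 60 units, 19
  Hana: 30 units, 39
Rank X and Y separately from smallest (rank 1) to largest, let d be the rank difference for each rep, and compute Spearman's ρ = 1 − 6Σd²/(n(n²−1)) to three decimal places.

-0.143

Ranks of variable 1: 2, 6, 3, 4, 5, 1
Ranks of variable 2: 1, 3, 4, 6, 2, 5
d = r₁ − r₂: 1, 3, -1, -2, 3, -4
d²: 1, 9, 1, 4, 9, 16; Σd² = 40
ρ = 1 − 6·40/(6·35) = 1 − 240/210 = -0.143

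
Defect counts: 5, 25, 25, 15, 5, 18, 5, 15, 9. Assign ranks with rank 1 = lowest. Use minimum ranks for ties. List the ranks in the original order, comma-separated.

1, 8, 8, 5, 1, 7, 1, 5, 4

Sorted (ascending): 5, 5, 5, 9, 15, 15, 18, 25, 25
The 3 values of 5 occupy positions 1–3 → each gets rank 1.
The 2 values of 15 occupy positions 5–6 → each gets rank 5.
The 2 values of 25 occupy positions 8–9 → each gets rank 8.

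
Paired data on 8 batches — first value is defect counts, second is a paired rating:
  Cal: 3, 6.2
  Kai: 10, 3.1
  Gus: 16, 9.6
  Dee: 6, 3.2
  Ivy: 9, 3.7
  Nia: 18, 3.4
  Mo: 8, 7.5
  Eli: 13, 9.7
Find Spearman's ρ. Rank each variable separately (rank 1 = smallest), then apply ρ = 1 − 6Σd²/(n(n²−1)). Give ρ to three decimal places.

Ranks of variable 1: 1, 5, 7, 2, 4, 8, 3, 6
Ranks of variable 2: 5, 1, 7, 2, 4, 3, 6, 8
d = r₁ − r₂: -4, 4, 0, 0, 0, 5, -3, -2
d²: 16, 16, 0, 0, 0, 25, 9, 4; Σd² = 70
ρ = 1 − 6·70/(8·63) = 1 − 420/504 = 0.167

0.167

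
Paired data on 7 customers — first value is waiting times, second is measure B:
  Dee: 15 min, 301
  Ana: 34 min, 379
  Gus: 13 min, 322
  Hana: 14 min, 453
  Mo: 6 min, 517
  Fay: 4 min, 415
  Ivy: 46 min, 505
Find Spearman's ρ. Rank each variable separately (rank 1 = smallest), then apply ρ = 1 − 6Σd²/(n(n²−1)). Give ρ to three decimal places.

-0.107

Ranks of variable 1: 5, 6, 3, 4, 2, 1, 7
Ranks of variable 2: 1, 3, 2, 5, 7, 4, 6
d = r₁ − r₂: 4, 3, 1, -1, -5, -3, 1
d²: 16, 9, 1, 1, 25, 9, 1; Σd² = 62
ρ = 1 − 6·62/(7·48) = 1 − 372/336 = -0.107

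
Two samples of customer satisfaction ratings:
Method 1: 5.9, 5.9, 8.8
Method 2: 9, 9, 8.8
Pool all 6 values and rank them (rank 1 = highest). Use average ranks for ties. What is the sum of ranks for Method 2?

6.5

Sorted (descending): 9, 9, 8.8, 8.8, 5.9, 5.9
The 2 values of 9 occupy positions 1–2 → average rank (1+2)/2 = 1.5.
The 2 values of 8.8 occupy positions 3–4 → average rank (3+4)/2 = 3.5.
The 2 values of 5.9 occupy positions 5–6 → average rank (5+6)/2 = 5.5.
Method 2 values → pooled ranks: 9→1.5, 9→1.5, 8.8→3.5
Rank sum = 1.5 + 1.5 + 3.5 = 6.5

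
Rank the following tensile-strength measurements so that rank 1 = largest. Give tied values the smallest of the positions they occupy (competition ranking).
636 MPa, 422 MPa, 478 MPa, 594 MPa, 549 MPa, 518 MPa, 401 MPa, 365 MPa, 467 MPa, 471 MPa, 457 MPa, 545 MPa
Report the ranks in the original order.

Sorted (descending): 636, 594, 549, 545, 518, 478, 471, 467, 457, 422, 401, 365
No ties — each value takes its position as its rank.

1, 10, 6, 2, 3, 5, 11, 12, 8, 7, 9, 4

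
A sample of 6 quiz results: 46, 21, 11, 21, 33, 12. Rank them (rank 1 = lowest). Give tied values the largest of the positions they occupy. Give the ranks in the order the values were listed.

Sorted (ascending): 11, 12, 21, 21, 33, 46
The 2 values of 21 occupy positions 3–4 → each gets rank 4.

6, 4, 1, 4, 5, 2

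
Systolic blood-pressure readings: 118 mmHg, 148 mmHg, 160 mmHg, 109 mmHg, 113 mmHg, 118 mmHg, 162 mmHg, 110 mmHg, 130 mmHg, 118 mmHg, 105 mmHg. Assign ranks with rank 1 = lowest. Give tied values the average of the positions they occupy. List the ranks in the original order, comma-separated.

6, 9, 10, 2, 4, 6, 11, 3, 8, 6, 1

Sorted (ascending): 105, 109, 110, 113, 118, 118, 118, 130, 148, 160, 162
The 3 values of 118 occupy positions 5–7 → average rank 6.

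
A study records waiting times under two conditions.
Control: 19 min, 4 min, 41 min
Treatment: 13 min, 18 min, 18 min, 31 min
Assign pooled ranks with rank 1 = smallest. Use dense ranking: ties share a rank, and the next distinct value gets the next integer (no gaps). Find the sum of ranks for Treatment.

13

Sorted (ascending): 4, 13, 18, 18, 19, 31, 41
The 2 values of 18 share dense rank 3.
Remaining distinct values take the next consecutive integers.
Treatment values → pooled ranks: 13→2, 18→3, 18→3, 31→5
Rank sum = 2 + 3 + 3 + 5 = 13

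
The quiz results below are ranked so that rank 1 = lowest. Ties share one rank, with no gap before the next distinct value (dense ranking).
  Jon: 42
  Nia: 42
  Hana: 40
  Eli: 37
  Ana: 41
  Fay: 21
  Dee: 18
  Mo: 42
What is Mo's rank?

6

Sorted (ascending): 18, 21, 37, 40, 41, 42, 42, 42
The 3 values of 42 share dense rank 6.
Remaining distinct values take the next consecutive integers.
Mo has value 42 → rank 6.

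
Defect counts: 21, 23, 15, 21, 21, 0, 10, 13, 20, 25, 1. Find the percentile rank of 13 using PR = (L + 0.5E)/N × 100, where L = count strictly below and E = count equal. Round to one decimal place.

31.8

N = 11.
Strictly below 13: 3. Equal to 13: 1.
PR = (3 + 0.5·1)/11 × 100 = 31.8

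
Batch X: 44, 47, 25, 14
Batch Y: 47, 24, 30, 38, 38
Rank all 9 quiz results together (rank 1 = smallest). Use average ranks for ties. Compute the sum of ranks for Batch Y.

25.5

Sorted (ascending): 14, 24, 25, 30, 38, 38, 44, 47, 47
The 2 values of 38 occupy positions 5–6 → average rank (5+6)/2 = 5.5.
The 2 values of 47 occupy positions 8–9 → average rank (8+9)/2 = 8.5.
Batch Y values → pooled ranks: 47→8.5, 24→2, 30→4, 38→5.5, 38→5.5
Rank sum = 8.5 + 2 + 4 + 5.5 + 5.5 = 25.5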